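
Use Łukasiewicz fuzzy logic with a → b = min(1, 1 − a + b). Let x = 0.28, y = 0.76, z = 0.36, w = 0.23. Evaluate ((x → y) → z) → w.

x → y = min(1, 1 − 0.28 + 0.76) = min(1, 1.48) = 1.00
(x → y) → z = min(1, 1 − 1.00 + 0.36) = min(1, 0.36) = 0.36
((x → y) → z) → w = min(1, 1 − 0.36 + 0.23) = min(1, 0.87) = 0.87

0.87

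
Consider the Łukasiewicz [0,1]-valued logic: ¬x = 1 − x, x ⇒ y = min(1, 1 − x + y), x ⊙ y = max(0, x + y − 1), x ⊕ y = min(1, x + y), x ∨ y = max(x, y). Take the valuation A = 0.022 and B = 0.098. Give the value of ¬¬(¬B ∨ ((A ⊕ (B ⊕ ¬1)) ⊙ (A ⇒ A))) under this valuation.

¬B = 1 − 0.098 = 0.902
¬1 = 1 − 1.000 = 0.000
B ⊕ ¬1 = min(1, 0.098 + 0.000) = min(1, 0.098) = 0.098
A ⊕ (B ⊕ ¬1) = min(1, 0.022 + 0.098) = min(1, 0.120) = 0.120
A ⇒ A = min(1, 1 − 0.022 + 0.022) = min(1, 1.000) = 1.000
(A ⊕ (B ⊕ ¬1)) ⊙ (A ⇒ A) = max(0, 0.120 + 1.000 − 1) = max(0, 0.120) = 0.120
¬B ∨ ((A ⊕ (B ⊕ ¬1)) ⊙ (A ⇒ A)) = max(0.902, 0.120) = 0.902
¬(¬B ∨ ((A ⊕ (B ⊕ ¬1)) ⊙ (A ⇒ A))) = 1 − 0.902 = 0.098
¬¬(¬B ∨ ((A ⊕ (B ⊕ ¬1)) ⊙ (A ⇒ A))) = 1 − 0.098 = 0.902

0.902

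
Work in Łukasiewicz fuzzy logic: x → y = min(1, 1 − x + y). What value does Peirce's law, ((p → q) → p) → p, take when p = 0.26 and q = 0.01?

0.75

p → q = min(1, 1 − 0.26 + 0.01) = min(1, 0.75) = 0.75
(p → q) → p = min(1, 1 − 0.75 + 0.26) = min(1, 0.51) = 0.51
((p → q) → p) → p = min(1, 1 − 0.51 + 0.26) = min(1, 0.75) = 0.75
(The value 0.75 < 1 shows this instance is not satisfied; not a Ł∞-tautology in general.)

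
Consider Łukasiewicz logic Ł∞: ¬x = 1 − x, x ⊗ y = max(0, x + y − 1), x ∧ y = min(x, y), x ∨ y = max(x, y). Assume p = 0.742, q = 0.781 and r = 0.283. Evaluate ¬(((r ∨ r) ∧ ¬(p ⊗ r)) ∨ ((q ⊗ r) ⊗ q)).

r ∨ r = max(0.283, 0.283) = 0.283
p ⊗ r = max(0, 0.742 + 0.283 − 1) = max(0, 0.025) = 0.025
¬(p ⊗ r) = 1 − 0.025 = 0.975
(r ∨ r) ∧ ¬(p ⊗ r) = min(0.283, 0.975) = 0.283
q ⊗ r = max(0, 0.781 + 0.283 − 1) = max(0, 0.064) = 0.064
(q ⊗ r) ⊗ q = max(0, 0.064 + 0.781 − 1) = max(0, -0.155) = 0.000
((r ∨ r) ∧ ¬(p ⊗ r)) ∨ ((q ⊗ r) ⊗ q) = max(0.283, 0.000) = 0.283
¬(((r ∨ r) ∧ ¬(p ⊗ r)) ∨ ((q ⊗ r) ⊗ q)) = 1 − 0.283 = 0.717

0.717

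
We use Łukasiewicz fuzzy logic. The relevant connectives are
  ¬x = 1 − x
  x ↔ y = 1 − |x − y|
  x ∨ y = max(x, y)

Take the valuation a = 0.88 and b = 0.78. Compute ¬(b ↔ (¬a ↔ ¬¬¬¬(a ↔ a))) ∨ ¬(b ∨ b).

¬a = 1 − 0.88 = 0.12
a ↔ a = 1 − |0.88 − 0.88| = 1 − 0.00 = 1.00
¬(a ↔ a) = 1 − 1.00 = 0.00
¬¬(a ↔ a) = 1 − 0.00 = 1.00
¬¬¬(a ↔ a) = 1 − 1.00 = 0.00
¬¬¬¬(a ↔ a) = 1 − 0.00 = 1.00
¬a ↔ ¬¬¬¬(a ↔ a) = 1 − |0.12 − 1.00| = 1 − 0.88 = 0.12
b ↔ (¬a ↔ ¬¬¬¬(a ↔ a)) = 1 − |0.78 − 0.12| = 1 − 0.66 = 0.34
¬(b ↔ (¬a ↔ ¬¬¬¬(a ↔ a))) = 1 − 0.34 = 0.66
b ∨ b = max(0.78, 0.78) = 0.78
¬(b ∨ b) = 1 − 0.78 = 0.22
¬(b ↔ (¬a ↔ ¬¬¬¬(a ↔ a))) ∨ ¬(b ∨ b) = max(0.66, 0.22) = 0.66

0.66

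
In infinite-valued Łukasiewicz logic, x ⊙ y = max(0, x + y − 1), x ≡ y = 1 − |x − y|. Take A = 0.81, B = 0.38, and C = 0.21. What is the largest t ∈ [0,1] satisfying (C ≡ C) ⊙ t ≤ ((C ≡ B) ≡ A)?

C ≡ C = 1 − |0.21 − 0.21| = 1 − 0.00 = 1.00
So the left factor is C ≡ C = 1.00.
C ≡ B = 1 − |0.21 − 0.38| = 1 − 0.17 = 0.83
(C ≡ B) ≡ A = 1 − |0.83 − 0.81| = 1 − 0.02 = 0.98
So the right-hand bound is (C ≡ B) ≡ A = 0.98.
The residuum of the Łukasiewicz t-norm gives the supremum: min(1, 1 − 1.00 + 0.98).
1 − 1.00 + 0.98 = 0.98, so t = min(1, 0.98) = 0.98.
Check: 1.00 ⊙ 0.98 = max(0, 0.98) = 0.98 ≤ 0.98.

0.98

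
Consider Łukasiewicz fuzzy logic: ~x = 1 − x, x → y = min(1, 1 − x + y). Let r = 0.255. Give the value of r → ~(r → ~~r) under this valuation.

0.745

~r = 1 − 0.255 = 0.745
~~r = 1 − 0.745 = 0.255
r → ~~r = min(1, 1 − 0.255 + 0.255) = min(1, 1.000) = 1.000
~(r → ~~r) = 1 − 1.000 = 0.000
r → ~(r → ~~r) = min(1, 1 − 0.255 + 0.000) = min(1, 0.745) = 0.745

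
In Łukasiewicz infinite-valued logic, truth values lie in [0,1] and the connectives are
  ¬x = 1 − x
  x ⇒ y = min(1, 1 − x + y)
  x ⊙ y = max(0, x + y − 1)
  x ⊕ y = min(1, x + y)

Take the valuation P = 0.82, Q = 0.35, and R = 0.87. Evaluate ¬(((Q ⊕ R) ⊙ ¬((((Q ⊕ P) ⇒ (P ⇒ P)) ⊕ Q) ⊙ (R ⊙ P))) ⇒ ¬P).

0.13

Q ⊕ R = min(1, 0.35 + 0.87) = min(1, 1.22) = 1.00
Q ⊕ P = min(1, 0.35 + 0.82) = min(1, 1.17) = 1.00
P ⇒ P = min(1, 1 − 0.82 + 0.82) = min(1, 1.00) = 1.00
(Q ⊕ P) ⇒ (P ⇒ P) = min(1, 1 − 1.00 + 1.00) = min(1, 1.00) = 1.00
((Q ⊕ P) ⇒ (P ⇒ P)) ⊕ Q = min(1, 1.00 + 0.35) = min(1, 1.35) = 1.00
R ⊙ P = max(0, 0.87 + 0.82 − 1) = max(0, 0.69) = 0.69
(((Q ⊕ P) ⇒ (P ⇒ P)) ⊕ Q) ⊙ (R ⊙ P) = max(0, 1.00 + 0.69 − 1) = max(0, 0.69) = 0.69
¬((((Q ⊕ P) ⇒ (P ⇒ P)) ⊕ Q) ⊙ (R ⊙ P)) = 1 − 0.69 = 0.31
(Q ⊕ R) ⊙ ¬((((Q ⊕ P) ⇒ (P ⇒ P)) ⊕ Q) ⊙ (R ⊙ P)) = max(0, 1.00 + 0.31 − 1) = max(0, 0.31) = 0.31
¬P = 1 − 0.82 = 0.18
((Q ⊕ R) ⊙ ¬((((Q ⊕ P) ⇒ (P ⇒ P)) ⊕ Q) ⊙ (R ⊙ P))) ⇒ ¬P = min(1, 1 − 0.31 + 0.18) = min(1, 0.87) = 0.87
¬(((Q ⊕ R) ⊙ ¬((((Q ⊕ P) ⇒ (P ⇒ P)) ⊕ Q) ⊙ (R ⊙ P))) ⇒ ¬P) = 1 − 0.87 = 0.13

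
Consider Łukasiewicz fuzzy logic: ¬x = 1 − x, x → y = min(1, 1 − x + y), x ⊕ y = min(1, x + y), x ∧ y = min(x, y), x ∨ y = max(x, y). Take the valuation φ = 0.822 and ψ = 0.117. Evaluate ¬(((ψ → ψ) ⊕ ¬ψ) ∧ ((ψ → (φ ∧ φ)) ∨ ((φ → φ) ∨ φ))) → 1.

ψ → ψ = min(1, 1 − 0.117 + 0.117) = min(1, 1.000) = 1.000
¬ψ = 1 − 0.117 = 0.883
(ψ → ψ) ⊕ ¬ψ = min(1, 1.000 + 0.883) = min(1, 1.883) = 1.000
φ ∧ φ = min(0.822, 0.822) = 0.822
ψ → (φ ∧ φ) = min(1, 1 − 0.117 + 0.822) = min(1, 1.705) = 1.000
φ → φ = min(1, 1 − 0.822 + 0.822) = min(1, 1.000) = 1.000
(φ → φ) ∨ φ = max(1.000, 0.822) = 1.000
(ψ → (φ ∧ φ)) ∨ ((φ → φ) ∨ φ) = max(1.000, 1.000) = 1.000
((ψ → ψ) ⊕ ¬ψ) ∧ ((ψ → (φ ∧ φ)) ∨ ((φ → φ) ∨ φ)) = min(1.000, 1.000) = 1.000
¬(((ψ → ψ) ⊕ ¬ψ) ∧ ((ψ → (φ ∧ φ)) ∨ ((φ → φ) ∨ φ))) = 1 − 1.000 = 0.000
¬(((ψ → ψ) ⊕ ¬ψ) ∧ ((ψ → (φ ∧ φ)) ∨ ((φ → φ) ∨ φ))) → 1 = min(1, 1 − 0.000 + 1.000) = min(1, 2.000) = 1.000

1.000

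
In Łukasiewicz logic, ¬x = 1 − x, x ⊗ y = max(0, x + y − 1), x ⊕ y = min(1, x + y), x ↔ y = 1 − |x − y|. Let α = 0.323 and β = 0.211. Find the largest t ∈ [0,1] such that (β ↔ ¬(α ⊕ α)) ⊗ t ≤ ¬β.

α ⊕ α = min(1, 0.323 + 0.323) = min(1, 0.646) = 0.646
¬(α ⊕ α) = 1 − 0.646 = 0.354
β ↔ ¬(α ⊕ α) = 1 − |0.211 − 0.354| = 1 − 0.143 = 0.857
So the left factor is β ↔ ¬(α ⊕ α) = 0.857.
¬β = 1 − 0.211 = 0.789
So the right-hand bound is ¬β = 0.789.
The residuum of the Łukasiewicz t-norm gives the supremum: min(1, 1 − 0.857 + 0.789).
1 − 0.857 + 0.789 = 0.932, so t = min(1, 0.932) = 0.932.
Check: 0.857 ⊗ 0.932 = max(0, 0.789) = 0.789 ≤ 0.789.

0.932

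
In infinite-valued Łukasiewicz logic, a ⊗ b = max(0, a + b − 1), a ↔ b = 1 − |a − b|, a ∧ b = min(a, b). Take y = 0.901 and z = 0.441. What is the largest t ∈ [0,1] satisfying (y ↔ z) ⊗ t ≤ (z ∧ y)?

y ↔ z = 1 − |0.901 − 0.441| = 1 − 0.460 = 0.540
So the left factor is y ↔ z = 0.540.
z ∧ y = min(0.441, 0.901) = 0.441
So the right-hand bound is z ∧ y = 0.441.
The residuum of the Łukasiewicz t-norm gives the supremum: min(1, 1 − 0.540 + 0.441).
1 − 0.540 + 0.441 = 0.901, so t = min(1, 0.901) = 0.901.
Check: 0.540 ⊗ 0.901 = max(0, 0.441) = 0.441 ≤ 0.441.

0.901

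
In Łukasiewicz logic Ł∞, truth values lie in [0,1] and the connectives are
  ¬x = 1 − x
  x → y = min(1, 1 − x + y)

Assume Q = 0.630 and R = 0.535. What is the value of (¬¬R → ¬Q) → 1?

¬R = 1 − 0.535 = 0.465
¬¬R = 1 − 0.465 = 0.535
¬Q = 1 − 0.630 = 0.370
¬¬R → ¬Q = min(1, 1 − 0.535 + 0.370) = min(1, 0.835) = 0.835
(¬¬R → ¬Q) → 1 = min(1, 1 − 0.835 + 1.000) = min(1, 1.165) = 1.000

1.000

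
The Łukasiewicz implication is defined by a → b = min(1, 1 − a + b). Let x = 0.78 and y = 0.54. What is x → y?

x → y = min(1, 1 − 0.78 + 0.54) = min(1, 0.76) = 0.76
For comparison, the Gödel implication (1 if a ≤ b else b) would give 0.54.

0.76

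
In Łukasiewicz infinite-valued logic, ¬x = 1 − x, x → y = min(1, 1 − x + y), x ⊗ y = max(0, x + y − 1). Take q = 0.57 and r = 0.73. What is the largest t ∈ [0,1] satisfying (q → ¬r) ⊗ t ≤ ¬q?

0.73

¬r = 1 − 0.73 = 0.27
q → ¬r = min(1, 1 − 0.57 + 0.27) = min(1, 0.70) = 0.70
So the left factor is q → ¬r = 0.70.
¬q = 1 − 0.57 = 0.43
So the right-hand bound is ¬q = 0.43.
The residuum of the Łukasiewicz t-norm gives the supremum: min(1, 1 − 0.70 + 0.43).
1 − 0.70 + 0.43 = 0.73, so t = min(1, 0.73) = 0.73.
Check: 0.70 ⊗ 0.73 = max(0, 0.43) = 0.43 ≤ 0.43.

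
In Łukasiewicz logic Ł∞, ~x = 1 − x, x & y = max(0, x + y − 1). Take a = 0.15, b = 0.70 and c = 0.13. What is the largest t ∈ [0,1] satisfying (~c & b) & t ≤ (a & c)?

~c = 1 − 0.13 = 0.87
~c & b = max(0, 0.87 + 0.70 − 1) = max(0, 0.57) = 0.57
So the left factor is ~c & b = 0.57.
a & c = max(0, 0.15 + 0.13 − 1) = max(0, -0.72) = 0.00
So the right-hand bound is a & c = 0.00.
The residuum of the Łukasiewicz t-norm gives the supremum: min(1, 1 − 0.57 + 0.00).
1 − 0.57 + 0.00 = 0.43, so t = min(1, 0.43) = 0.43.
Check: 0.57 & 0.43 = max(0, 0.00) = 0.00 ≤ 0.00.

0.43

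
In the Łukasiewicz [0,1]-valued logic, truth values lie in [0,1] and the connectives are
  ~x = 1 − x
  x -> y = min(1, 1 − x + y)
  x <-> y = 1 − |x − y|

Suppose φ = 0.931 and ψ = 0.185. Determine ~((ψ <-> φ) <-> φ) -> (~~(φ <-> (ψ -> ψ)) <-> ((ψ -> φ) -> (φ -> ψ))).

ψ <-> φ = 1 − |0.185 − 0.931| = 1 − 0.746 = 0.254
(ψ <-> φ) <-> φ = 1 − |0.254 − 0.931| = 1 − 0.677 = 0.323
~((ψ <-> φ) <-> φ) = 1 − 0.323 = 0.677
ψ -> ψ = min(1, 1 − 0.185 + 0.185) = min(1, 1.000) = 1.000
φ <-> (ψ -> ψ) = 1 − |0.931 − 1.000| = 1 − 0.069 = 0.931
~(φ <-> (ψ -> ψ)) = 1 − 0.931 = 0.069
~~(φ <-> (ψ -> ψ)) = 1 − 0.069 = 0.931
ψ -> φ = min(1, 1 − 0.185 + 0.931) = min(1, 1.746) = 1.000
φ -> ψ = min(1, 1 − 0.931 + 0.185) = min(1, 0.254) = 0.254
(ψ -> φ) -> (φ -> ψ) = min(1, 1 − 1.000 + 0.254) = min(1, 0.254) = 0.254
~~(φ <-> (ψ -> ψ)) <-> ((ψ -> φ) -> (φ -> ψ)) = 1 − |0.931 − 0.254| = 1 − 0.677 = 0.323
~((ψ <-> φ) <-> φ) -> (~~(φ <-> (ψ -> ψ)) <-> ((ψ -> φ) -> (φ -> ψ))) = min(1, 1 − 0.677 + 0.323) = min(1, 0.646) = 0.646

0.646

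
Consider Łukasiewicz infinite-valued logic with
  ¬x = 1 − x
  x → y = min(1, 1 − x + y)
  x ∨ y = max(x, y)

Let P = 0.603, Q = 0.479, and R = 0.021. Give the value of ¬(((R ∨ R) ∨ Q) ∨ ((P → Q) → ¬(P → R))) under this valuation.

0.294

R ∨ R = max(0.021, 0.021) = 0.021
(R ∨ R) ∨ Q = max(0.021, 0.479) = 0.479
P → Q = min(1, 1 − 0.603 + 0.479) = min(1, 0.876) = 0.876
P → R = min(1, 1 − 0.603 + 0.021) = min(1, 0.418) = 0.418
¬(P → R) = 1 − 0.418 = 0.582
(P → Q) → ¬(P → R) = min(1, 1 − 0.876 + 0.582) = min(1, 0.706) = 0.706
((R ∨ R) ∨ Q) ∨ ((P → Q) → ¬(P → R)) = max(0.479, 0.706) = 0.706
¬(((R ∨ R) ∨ Q) ∨ ((P → Q) → ¬(P → R))) = 1 − 0.706 = 0.294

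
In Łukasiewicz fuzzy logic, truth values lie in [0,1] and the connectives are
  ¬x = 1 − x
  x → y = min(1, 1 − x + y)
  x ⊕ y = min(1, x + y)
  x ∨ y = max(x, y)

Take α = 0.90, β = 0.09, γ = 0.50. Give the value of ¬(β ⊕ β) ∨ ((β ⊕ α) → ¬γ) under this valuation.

0.82

β ⊕ β = min(1, 0.09 + 0.09) = min(1, 0.18) = 0.18
¬(β ⊕ β) = 1 − 0.18 = 0.82
β ⊕ α = min(1, 0.09 + 0.90) = min(1, 0.99) = 0.99
¬γ = 1 − 0.50 = 0.50
(β ⊕ α) → ¬γ = min(1, 1 − 0.99 + 0.50) = min(1, 0.51) = 0.51
¬(β ⊕ β) ∨ ((β ⊕ α) → ¬γ) = max(0.82, 0.51) = 0.82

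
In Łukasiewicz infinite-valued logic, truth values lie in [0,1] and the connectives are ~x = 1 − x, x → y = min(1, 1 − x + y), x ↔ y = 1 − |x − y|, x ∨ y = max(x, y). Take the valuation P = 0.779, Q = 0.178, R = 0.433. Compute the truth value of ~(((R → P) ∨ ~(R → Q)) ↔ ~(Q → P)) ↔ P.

0.779

R → P = min(1, 1 − 0.433 + 0.779) = min(1, 1.346) = 1.000
R → Q = min(1, 1 − 0.433 + 0.178) = min(1, 0.745) = 0.745
~(R → Q) = 1 − 0.745 = 0.255
(R → P) ∨ ~(R → Q) = max(1.000, 0.255) = 1.000
Q → P = min(1, 1 − 0.178 + 0.779) = min(1, 1.601) = 1.000
~(Q → P) = 1 − 1.000 = 0.000
((R → P) ∨ ~(R → Q)) ↔ ~(Q → P) = 1 − |1.000 − 0.000| = 1 − 1.000 = 0.000
~(((R → P) ∨ ~(R → Q)) ↔ ~(Q → P)) = 1 − 0.000 = 1.000
~(((R → P) ∨ ~(R → Q)) ↔ ~(Q → P)) ↔ P = 1 − |1.000 − 0.779| = 1 − 0.221 = 0.779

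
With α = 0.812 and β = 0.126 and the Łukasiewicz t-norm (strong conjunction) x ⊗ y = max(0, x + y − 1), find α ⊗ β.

0.000

α ⊗ β = max(0, 0.812 + 0.126 − 1) = max(0, -0.062) = 0.000
For comparison, the Gödel (minimum) t-norm min(x, y) would give 0.126.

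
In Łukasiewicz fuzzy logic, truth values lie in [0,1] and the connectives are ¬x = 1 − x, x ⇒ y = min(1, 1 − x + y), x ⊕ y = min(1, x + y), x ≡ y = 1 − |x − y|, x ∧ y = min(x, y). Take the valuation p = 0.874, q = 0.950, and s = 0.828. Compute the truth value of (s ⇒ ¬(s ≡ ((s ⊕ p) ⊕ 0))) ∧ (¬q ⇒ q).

s ⊕ p = min(1, 0.828 + 0.874) = min(1, 1.702) = 1.000
(s ⊕ p) ⊕ 0 = min(1, 1.000 + 0.000) = min(1, 1.000) = 1.000
s ≡ ((s ⊕ p) ⊕ 0) = 1 − |0.828 − 1.000| = 1 − 0.172 = 0.828
¬(s ≡ ((s ⊕ p) ⊕ 0)) = 1 − 0.828 = 0.172
s ⇒ ¬(s ≡ ((s ⊕ p) ⊕ 0)) = min(1, 1 − 0.828 + 0.172) = min(1, 0.344) = 0.344
¬q = 1 − 0.950 = 0.050
¬q ⇒ q = min(1, 1 − 0.050 + 0.950) = min(1, 1.900) = 1.000
(s ⇒ ¬(s ≡ ((s ⊕ p) ⊕ 0))) ∧ (¬q ⇒ q) = min(0.344, 1.000) = 0.344

0.344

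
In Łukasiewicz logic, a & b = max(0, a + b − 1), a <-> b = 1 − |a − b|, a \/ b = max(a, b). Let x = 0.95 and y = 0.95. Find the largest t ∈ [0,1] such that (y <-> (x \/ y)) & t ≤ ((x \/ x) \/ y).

x \/ y = max(0.95, 0.95) = 0.95
y <-> (x \/ y) = 1 − |0.95 − 0.95| = 1 − 0.00 = 1.00
So the left factor is y <-> (x \/ y) = 1.00.
x \/ x = max(0.95, 0.95) = 0.95
(x \/ x) \/ y = max(0.95, 0.95) = 0.95
So the right-hand bound is (x \/ x) \/ y = 0.95.
The residuum of the Łukasiewicz t-norm gives the supremum: min(1, 1 − 1.00 + 0.95).
1 − 1.00 + 0.95 = 0.95, so t = min(1, 0.95) = 0.95.
Check: 1.00 & 0.95 = max(0, 0.95) = 0.95 ≤ 0.95.

0.95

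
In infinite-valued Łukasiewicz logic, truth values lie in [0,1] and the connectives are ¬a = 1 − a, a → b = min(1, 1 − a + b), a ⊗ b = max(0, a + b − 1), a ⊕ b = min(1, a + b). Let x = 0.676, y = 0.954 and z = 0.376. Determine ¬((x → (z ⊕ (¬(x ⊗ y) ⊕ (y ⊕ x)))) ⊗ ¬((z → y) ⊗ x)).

x ⊗ y = max(0, 0.676 + 0.954 − 1) = max(0, 0.630) = 0.630
¬(x ⊗ y) = 1 − 0.630 = 0.370
y ⊕ x = min(1, 0.954 + 0.676) = min(1, 1.630) = 1.000
¬(x ⊗ y) ⊕ (y ⊕ x) = min(1, 0.370 + 1.000) = min(1, 1.370) = 1.000
z ⊕ (¬(x ⊗ y) ⊕ (y ⊕ x)) = min(1, 0.376 + 1.000) = min(1, 1.376) = 1.000
x → (z ⊕ (¬(x ⊗ y) ⊕ (y ⊕ x))) = min(1, 1 − 0.676 + 1.000) = min(1, 1.324) = 1.000
z → y = min(1, 1 − 0.376 + 0.954) = min(1, 1.578) = 1.000
(z → y) ⊗ x = max(0, 1.000 + 0.676 − 1) = max(0, 0.676) = 0.676
¬((z → y) ⊗ x) = 1 − 0.676 = 0.324
(x → (z ⊕ (¬(x ⊗ y) ⊕ (y ⊕ x)))) ⊗ ¬((z → y) ⊗ x) = max(0, 1.000 + 0.324 − 1) = max(0, 0.324) = 0.324
¬((x → (z ⊕ (¬(x ⊗ y) ⊕ (y ⊕ x)))) ⊗ ¬((z → y) ⊗ x)) = 1 − 0.324 = 0.676

0.676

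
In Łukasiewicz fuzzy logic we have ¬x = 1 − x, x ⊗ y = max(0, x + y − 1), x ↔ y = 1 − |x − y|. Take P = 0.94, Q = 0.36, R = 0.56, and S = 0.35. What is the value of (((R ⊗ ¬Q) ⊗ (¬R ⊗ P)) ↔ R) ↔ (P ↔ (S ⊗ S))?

0.62

¬Q = 1 − 0.36 = 0.64
R ⊗ ¬Q = max(0, 0.56 + 0.64 − 1) = max(0, 0.20) = 0.20
¬R = 1 − 0.56 = 0.44
¬R ⊗ P = max(0, 0.44 + 0.94 − 1) = max(0, 0.38) = 0.38
(R ⊗ ¬Q) ⊗ (¬R ⊗ P) = max(0, 0.20 + 0.38 − 1) = max(0, -0.42) = 0.00
((R ⊗ ¬Q) ⊗ (¬R ⊗ P)) ↔ R = 1 − |0.00 − 0.56| = 1 − 0.56 = 0.44
S ⊗ S = max(0, 0.35 + 0.35 − 1) = max(0, -0.30) = 0.00
P ↔ (S ⊗ S) = 1 − |0.94 − 0.00| = 1 − 0.94 = 0.06
(((R ⊗ ¬Q) ⊗ (¬R ⊗ P)) ↔ R) ↔ (P ↔ (S ⊗ S)) = 1 − |0.44 − 0.06| = 1 − 0.38 = 0.62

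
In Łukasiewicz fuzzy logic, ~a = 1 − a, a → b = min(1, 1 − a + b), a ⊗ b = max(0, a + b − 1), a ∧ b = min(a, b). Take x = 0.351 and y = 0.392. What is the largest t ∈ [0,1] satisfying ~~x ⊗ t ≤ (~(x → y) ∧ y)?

~x = 1 − 0.351 = 0.649
~~x = 1 − 0.649 = 0.351
So the left factor is ~~x = 0.351.
x → y = min(1, 1 − 0.351 + 0.392) = min(1, 1.041) = 1.000
~(x → y) = 1 − 1.000 = 0.000
~(x → y) ∧ y = min(0.000, 0.392) = 0.000
So the right-hand bound is ~(x → y) ∧ y = 0.000.
The residuum of the Łukasiewicz t-norm gives the supremum: min(1, 1 − 0.351 + 0.000).
1 − 0.351 + 0.000 = 0.649, so t = min(1, 0.649) = 0.649.
Check: 0.351 ⊗ 0.649 = max(0, 0.000) = 0.000 ≤ 0.000.

0.649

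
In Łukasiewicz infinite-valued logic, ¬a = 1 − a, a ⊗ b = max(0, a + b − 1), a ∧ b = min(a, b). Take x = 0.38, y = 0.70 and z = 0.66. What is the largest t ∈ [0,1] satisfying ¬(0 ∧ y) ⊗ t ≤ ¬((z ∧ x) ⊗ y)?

0 ∧ y = min(0.00, 0.70) = 0.00
¬(0 ∧ y) = 1 − 0.00 = 1.00
So the left factor is ¬(0 ∧ y) = 1.00.
z ∧ x = min(0.66, 0.38) = 0.38
(z ∧ x) ⊗ y = max(0, 0.38 + 0.70 − 1) = max(0, 0.08) = 0.08
¬((z ∧ x) ⊗ y) = 1 − 0.08 = 0.92
So the right-hand bound is ¬((z ∧ x) ⊗ y) = 0.92.
The residuum of the Łukasiewicz t-norm gives the supremum: min(1, 1 − 1.00 + 0.92).
1 − 1.00 + 0.92 = 0.92, so t = min(1, 0.92) = 0.92.
Check: 1.00 ⊗ 0.92 = max(0, 0.92) = 0.92 ≤ 0.92.

0.92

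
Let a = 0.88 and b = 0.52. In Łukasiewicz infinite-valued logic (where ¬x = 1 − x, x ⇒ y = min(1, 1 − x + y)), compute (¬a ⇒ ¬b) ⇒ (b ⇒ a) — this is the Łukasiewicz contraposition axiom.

1.00

¬a = 1 − 0.88 = 0.12
¬b = 1 − 0.52 = 0.48
¬a ⇒ ¬b = min(1, 1 − 0.12 + 0.48) = min(1, 1.36) = 1.00
b ⇒ a = min(1, 1 − 0.52 + 0.88) = min(1, 1.36) = 1.00
(¬a ⇒ ¬b) ⇒ (b ⇒ a) = min(1, 1 − 1.00 + 1.00) = min(1, 1.00) = 1.00
(As expected: an axiom of Ł∞, always 1.)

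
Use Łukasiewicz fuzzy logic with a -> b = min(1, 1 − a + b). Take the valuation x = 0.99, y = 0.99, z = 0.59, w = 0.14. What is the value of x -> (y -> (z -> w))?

z -> w = min(1, 1 − 0.59 + 0.14) = min(1, 0.55) = 0.55
y -> (z -> w) = min(1, 1 − 0.99 + 0.55) = min(1, 0.56) = 0.56
x -> (y -> (z -> w)) = min(1, 1 − 0.99 + 0.56) = min(1, 0.57) = 0.57

0.57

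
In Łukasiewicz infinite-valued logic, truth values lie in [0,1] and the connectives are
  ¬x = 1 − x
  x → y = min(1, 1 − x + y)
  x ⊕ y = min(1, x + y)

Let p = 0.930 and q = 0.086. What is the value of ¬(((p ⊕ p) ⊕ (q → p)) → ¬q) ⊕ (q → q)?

p ⊕ p = min(1, 0.930 + 0.930) = min(1, 1.860) = 1.000
q → p = min(1, 1 − 0.086 + 0.930) = min(1, 1.844) = 1.000
(p ⊕ p) ⊕ (q → p) = min(1, 1.000 + 1.000) = min(1, 2.000) = 1.000
¬q = 1 − 0.086 = 0.914
((p ⊕ p) ⊕ (q → p)) → ¬q = min(1, 1 − 1.000 + 0.914) = min(1, 0.914) = 0.914
¬(((p ⊕ p) ⊕ (q → p)) → ¬q) = 1 − 0.914 = 0.086
q → q = min(1, 1 − 0.086 + 0.086) = min(1, 1.000) = 1.000
¬(((p ⊕ p) ⊕ (q → p)) → ¬q) ⊕ (q → q) = min(1, 0.086 + 1.000) = min(1, 1.086) = 1.000

1.000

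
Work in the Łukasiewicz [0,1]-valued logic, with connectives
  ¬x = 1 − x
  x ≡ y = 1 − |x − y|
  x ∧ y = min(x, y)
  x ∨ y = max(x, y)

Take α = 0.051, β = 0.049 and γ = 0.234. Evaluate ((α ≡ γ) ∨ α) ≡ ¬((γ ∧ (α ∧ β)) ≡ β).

α ≡ γ = 1 − |0.051 − 0.234| = 1 − 0.183 = 0.817
(α ≡ γ) ∨ α = max(0.817, 0.051) = 0.817
α ∧ β = min(0.051, 0.049) = 0.049
γ ∧ (α ∧ β) = min(0.234, 0.049) = 0.049
(γ ∧ (α ∧ β)) ≡ β = 1 − |0.049 − 0.049| = 1 − 0.000 = 1.000
¬((γ ∧ (α ∧ β)) ≡ β) = 1 − 1.000 = 0.000
((α ≡ γ) ∨ α) ≡ ¬((γ ∧ (α ∧ β)) ≡ β) = 1 − |0.817 − 0.000| = 1 − 0.817 = 0.183

0.183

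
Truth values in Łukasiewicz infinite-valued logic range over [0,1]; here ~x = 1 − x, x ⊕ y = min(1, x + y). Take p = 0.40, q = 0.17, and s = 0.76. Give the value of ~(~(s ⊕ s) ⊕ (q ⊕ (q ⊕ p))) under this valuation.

0.26

s ⊕ s = min(1, 0.76 + 0.76) = min(1, 1.52) = 1.00
~(s ⊕ s) = 1 − 1.00 = 0.00
q ⊕ p = min(1, 0.17 + 0.40) = min(1, 0.57) = 0.57
q ⊕ (q ⊕ p) = min(1, 0.17 + 0.57) = min(1, 0.74) = 0.74
~(s ⊕ s) ⊕ (q ⊕ (q ⊕ p)) = min(1, 0.00 + 0.74) = min(1, 0.74) = 0.74
~(~(s ⊕ s) ⊕ (q ⊕ (q ⊕ p))) = 1 − 0.74 = 0.26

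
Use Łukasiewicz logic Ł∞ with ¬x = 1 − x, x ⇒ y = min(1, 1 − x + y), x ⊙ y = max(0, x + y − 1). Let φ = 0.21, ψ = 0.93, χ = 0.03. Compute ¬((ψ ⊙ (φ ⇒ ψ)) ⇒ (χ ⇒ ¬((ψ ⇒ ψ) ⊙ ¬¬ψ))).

φ ⇒ ψ = min(1, 1 − 0.21 + 0.93) = min(1, 1.72) = 1.00
ψ ⊙ (φ ⇒ ψ) = max(0, 0.93 + 1.00 − 1) = max(0, 0.93) = 0.93
ψ ⇒ ψ = min(1, 1 − 0.93 + 0.93) = min(1, 1.00) = 1.00
¬ψ = 1 − 0.93 = 0.07
¬¬ψ = 1 − 0.07 = 0.93
(ψ ⇒ ψ) ⊙ ¬¬ψ = max(0, 1.00 + 0.93 − 1) = max(0, 0.93) = 0.93
¬((ψ ⇒ ψ) ⊙ ¬¬ψ) = 1 − 0.93 = 0.07
χ ⇒ ¬((ψ ⇒ ψ) ⊙ ¬¬ψ) = min(1, 1 − 0.03 + 0.07) = min(1, 1.04) = 1.00
(ψ ⊙ (φ ⇒ ψ)) ⇒ (χ ⇒ ¬((ψ ⇒ ψ) ⊙ ¬¬ψ)) = min(1, 1 − 0.93 + 1.00) = min(1, 1.07) = 1.00
¬((ψ ⊙ (φ ⇒ ψ)) ⇒ (χ ⇒ ¬((ψ ⇒ ψ) ⊙ ¬¬ψ))) = 1 − 1.00 = 0.00

0.00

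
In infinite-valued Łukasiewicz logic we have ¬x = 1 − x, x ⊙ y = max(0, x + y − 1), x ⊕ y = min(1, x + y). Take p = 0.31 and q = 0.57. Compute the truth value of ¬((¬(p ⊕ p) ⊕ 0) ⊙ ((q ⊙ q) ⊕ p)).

1.00

p ⊕ p = min(1, 0.31 + 0.31) = min(1, 0.62) = 0.62
¬(p ⊕ p) = 1 − 0.62 = 0.38
¬(p ⊕ p) ⊕ 0 = min(1, 0.38 + 0.00) = min(1, 0.38) = 0.38
q ⊙ q = max(0, 0.57 + 0.57 − 1) = max(0, 0.14) = 0.14
(q ⊙ q) ⊕ p = min(1, 0.14 + 0.31) = min(1, 0.45) = 0.45
(¬(p ⊕ p) ⊕ 0) ⊙ ((q ⊙ q) ⊕ p) = max(0, 0.38 + 0.45 − 1) = max(0, -0.17) = 0.00
¬((¬(p ⊕ p) ⊕ 0) ⊙ ((q ⊙ q) ⊕ p)) = 1 − 0.00 = 1.00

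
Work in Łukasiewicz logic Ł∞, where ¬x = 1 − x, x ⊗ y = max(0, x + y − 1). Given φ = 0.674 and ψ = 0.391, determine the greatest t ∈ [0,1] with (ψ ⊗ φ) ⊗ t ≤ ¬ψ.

1.000

ψ ⊗ φ = max(0, 0.391 + 0.674 − 1) = max(0, 0.065) = 0.065
So the left factor is ψ ⊗ φ = 0.065.
¬ψ = 1 − 0.391 = 0.609
So the right-hand bound is ¬ψ = 0.609.
The residuum of the Łukasiewicz t-norm gives the supremum: min(1, 1 − 0.065 + 0.609).
1 − 0.065 + 0.609 = 1.544, so t = min(1, 1.544) = 1.000.
Check: 0.065 ⊗ 1.000 = max(0, 0.065) = 0.065 ≤ 0.609.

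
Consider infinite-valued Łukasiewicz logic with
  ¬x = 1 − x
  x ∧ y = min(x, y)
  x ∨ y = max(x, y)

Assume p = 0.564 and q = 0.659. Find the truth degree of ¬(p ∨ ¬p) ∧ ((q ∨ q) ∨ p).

0.436

¬p = 1 − 0.564 = 0.436
p ∨ ¬p = max(0.564, 0.436) = 0.564
¬(p ∨ ¬p) = 1 − 0.564 = 0.436
q ∨ q = max(0.659, 0.659) = 0.659
(q ∨ q) ∨ p = max(0.659, 0.564) = 0.659
¬(p ∨ ¬p) ∧ ((q ∨ q) ∨ p) = min(0.436, 0.659) = 0.436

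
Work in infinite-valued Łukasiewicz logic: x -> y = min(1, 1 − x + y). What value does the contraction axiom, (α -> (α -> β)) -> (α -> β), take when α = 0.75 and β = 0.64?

α -> β = min(1, 1 − 0.75 + 0.64) = min(1, 0.89) = 0.89
α -> (α -> β) = min(1, 1 − 0.75 + 0.89) = min(1, 1.14) = 1.00
(α -> (α -> β)) -> (α -> β) = min(1, 1 − 1.00 + 0.89) = min(1, 0.89) = 0.89
(The value 0.89 < 1 shows this instance is not satisfied; fails in Ł∞ (the t-norm is not idempotent).)

0.89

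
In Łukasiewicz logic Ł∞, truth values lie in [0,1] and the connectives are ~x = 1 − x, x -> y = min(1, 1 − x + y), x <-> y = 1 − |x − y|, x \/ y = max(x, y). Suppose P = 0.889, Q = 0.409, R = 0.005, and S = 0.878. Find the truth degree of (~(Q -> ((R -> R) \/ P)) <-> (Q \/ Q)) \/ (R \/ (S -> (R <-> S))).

R -> R = min(1, 1 − 0.005 + 0.005) = min(1, 1.000) = 1.000
(R -> R) \/ P = max(1.000, 0.889) = 1.000
Q -> ((R -> R) \/ P) = min(1, 1 − 0.409 + 1.000) = min(1, 1.591) = 1.000
~(Q -> ((R -> R) \/ P)) = 1 − 1.000 = 0.000
Q \/ Q = max(0.409, 0.409) = 0.409
~(Q -> ((R -> R) \/ P)) <-> (Q \/ Q) = 1 − |0.000 − 0.409| = 1 − 0.409 = 0.591
R <-> S = 1 − |0.005 − 0.878| = 1 − 0.873 = 0.127
S -> (R <-> S) = min(1, 1 − 0.878 + 0.127) = min(1, 0.249) = 0.249
R \/ (S -> (R <-> S)) = max(0.005, 0.249) = 0.249
(~(Q -> ((R -> R) \/ P)) <-> (Q \/ Q)) \/ (R \/ (S -> (R <-> S))) = max(0.591, 0.249) = 0.591

0.591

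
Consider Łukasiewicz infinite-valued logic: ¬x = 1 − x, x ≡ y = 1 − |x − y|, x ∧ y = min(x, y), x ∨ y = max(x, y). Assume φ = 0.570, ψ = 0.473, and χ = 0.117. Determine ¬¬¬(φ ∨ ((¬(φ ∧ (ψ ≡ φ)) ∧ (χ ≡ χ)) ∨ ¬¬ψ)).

0.430

ψ ≡ φ = 1 − |0.473 − 0.570| = 1 − 0.097 = 0.903
φ ∧ (ψ ≡ φ) = min(0.570, 0.903) = 0.570
¬(φ ∧ (ψ ≡ φ)) = 1 − 0.570 = 0.430
χ ≡ χ = 1 − |0.117 − 0.117| = 1 − 0.000 = 1.000
¬(φ ∧ (ψ ≡ φ)) ∧ (χ ≡ χ) = min(0.430, 1.000) = 0.430
¬ψ = 1 − 0.473 = 0.527
¬¬ψ = 1 − 0.527 = 0.473
(¬(φ ∧ (ψ ≡ φ)) ∧ (χ ≡ χ)) ∨ ¬¬ψ = max(0.430, 0.473) = 0.473
φ ∨ ((¬(φ ∧ (ψ ≡ φ)) ∧ (χ ≡ χ)) ∨ ¬¬ψ) = max(0.570, 0.473) = 0.570
¬(φ ∨ ((¬(φ ∧ (ψ ≡ φ)) ∧ (χ ≡ χ)) ∨ ¬¬ψ)) = 1 − 0.570 = 0.430
¬¬(φ ∨ ((¬(φ ∧ (ψ ≡ φ)) ∧ (χ ≡ χ)) ∨ ¬¬ψ)) = 1 − 0.430 = 0.570
¬¬¬(φ ∨ ((¬(φ ∧ (ψ ≡ φ)) ∧ (χ ≡ χ)) ∨ ¬¬ψ)) = 1 − 0.570 = 0.430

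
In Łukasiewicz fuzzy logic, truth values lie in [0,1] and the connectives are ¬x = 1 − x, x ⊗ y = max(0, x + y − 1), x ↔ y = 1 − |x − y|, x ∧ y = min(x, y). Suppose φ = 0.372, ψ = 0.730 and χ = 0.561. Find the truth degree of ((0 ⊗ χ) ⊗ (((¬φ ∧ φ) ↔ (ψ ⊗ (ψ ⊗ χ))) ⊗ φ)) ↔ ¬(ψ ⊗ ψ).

0.460

0 ⊗ χ = max(0, 0.000 + 0.561 − 1) = max(0, -0.439) = 0.000
¬φ = 1 − 0.372 = 0.628
¬φ ∧ φ = min(0.628, 0.372) = 0.372
ψ ⊗ χ = max(0, 0.730 + 0.561 − 1) = max(0, 0.291) = 0.291
ψ ⊗ (ψ ⊗ χ) = max(0, 0.730 + 0.291 − 1) = max(0, 0.021) = 0.021
(¬φ ∧ φ) ↔ (ψ ⊗ (ψ ⊗ χ)) = 1 − |0.372 − 0.021| = 1 − 0.351 = 0.649
((¬φ ∧ φ) ↔ (ψ ⊗ (ψ ⊗ χ))) ⊗ φ = max(0, 0.649 + 0.372 − 1) = max(0, 0.021) = 0.021
(0 ⊗ χ) ⊗ (((¬φ ∧ φ) ↔ (ψ ⊗ (ψ ⊗ χ))) ⊗ φ) = max(0, 0.000 + 0.021 − 1) = max(0, -0.979) = 0.000
ψ ⊗ ψ = max(0, 0.730 + 0.730 − 1) = max(0, 0.460) = 0.460
¬(ψ ⊗ ψ) = 1 − 0.460 = 0.540
((0 ⊗ χ) ⊗ (((¬φ ∧ φ) ↔ (ψ ⊗ (ψ ⊗ χ))) ⊗ φ)) ↔ ¬(ψ ⊗ ψ) = 1 − |0.000 − 0.540| = 1 − 0.540 = 0.460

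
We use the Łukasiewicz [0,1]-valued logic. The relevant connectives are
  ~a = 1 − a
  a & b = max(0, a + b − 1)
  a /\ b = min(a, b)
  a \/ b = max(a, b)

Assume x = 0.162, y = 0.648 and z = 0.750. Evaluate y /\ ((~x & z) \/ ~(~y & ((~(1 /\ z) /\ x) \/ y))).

0.648

~x = 1 − 0.162 = 0.838
~x & z = max(0, 0.838 + 0.750 − 1) = max(0, 0.588) = 0.588
~y = 1 − 0.648 = 0.352
1 /\ z = min(1.000, 0.750) = 0.750
~(1 /\ z) = 1 − 0.750 = 0.250
~(1 /\ z) /\ x = min(0.250, 0.162) = 0.162
(~(1 /\ z) /\ x) \/ y = max(0.162, 0.648) = 0.648
~y & ((~(1 /\ z) /\ x) \/ y) = max(0, 0.352 + 0.648 − 1) = max(0, 0.000) = 0.000
~(~y & ((~(1 /\ z) /\ x) \/ y)) = 1 − 0.000 = 1.000
(~x & z) \/ ~(~y & ((~(1 /\ z) /\ x) \/ y)) = max(0.588, 1.000) = 1.000
y /\ ((~x & z) \/ ~(~y & ((~(1 /\ z) /\ x) \/ y))) = min(0.648, 1.000) = 0.648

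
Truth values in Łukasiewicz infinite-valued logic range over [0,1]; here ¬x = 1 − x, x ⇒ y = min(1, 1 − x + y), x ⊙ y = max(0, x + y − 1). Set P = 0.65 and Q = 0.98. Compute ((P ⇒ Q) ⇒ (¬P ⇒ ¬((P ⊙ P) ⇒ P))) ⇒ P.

1.00

P ⇒ Q = min(1, 1 − 0.65 + 0.98) = min(1, 1.33) = 1.00
¬P = 1 − 0.65 = 0.35
P ⊙ P = max(0, 0.65 + 0.65 − 1) = max(0, 0.30) = 0.30
(P ⊙ P) ⇒ P = min(1, 1 − 0.30 + 0.65) = min(1, 1.35) = 1.00
¬((P ⊙ P) ⇒ P) = 1 − 1.00 = 0.00
¬P ⇒ ¬((P ⊙ P) ⇒ P) = min(1, 1 − 0.35 + 0.00) = min(1, 0.65) = 0.65
(P ⇒ Q) ⇒ (¬P ⇒ ¬((P ⊙ P) ⇒ P)) = min(1, 1 − 1.00 + 0.65) = min(1, 0.65) = 0.65
((P ⇒ Q) ⇒ (¬P ⇒ ¬((P ⊙ P) ⇒ P))) ⇒ P = min(1, 1 − 0.65 + 0.65) = min(1, 1.00) = 1.00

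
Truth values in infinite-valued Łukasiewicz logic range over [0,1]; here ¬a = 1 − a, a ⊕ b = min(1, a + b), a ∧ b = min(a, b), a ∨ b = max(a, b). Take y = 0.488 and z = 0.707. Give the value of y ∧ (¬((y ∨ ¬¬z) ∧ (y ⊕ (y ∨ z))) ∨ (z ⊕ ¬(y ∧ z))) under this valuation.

0.488

¬z = 1 − 0.707 = 0.293
¬¬z = 1 − 0.293 = 0.707
y ∨ ¬¬z = max(0.488, 0.707) = 0.707
y ∨ z = max(0.488, 0.707) = 0.707
y ⊕ (y ∨ z) = min(1, 0.488 + 0.707) = min(1, 1.195) = 1.000
(y ∨ ¬¬z) ∧ (y ⊕ (y ∨ z)) = min(0.707, 1.000) = 0.707
¬((y ∨ ¬¬z) ∧ (y ⊕ (y ∨ z))) = 1 − 0.707 = 0.293
y ∧ z = min(0.488, 0.707) = 0.488
¬(y ∧ z) = 1 − 0.488 = 0.512
z ⊕ ¬(y ∧ z) = min(1, 0.707 + 0.512) = min(1, 1.219) = 1.000
¬((y ∨ ¬¬z) ∧ (y ⊕ (y ∨ z))) ∨ (z ⊕ ¬(y ∧ z)) = max(0.293, 1.000) = 1.000
y ∧ (¬((y ∨ ¬¬z) ∧ (y ⊕ (y ∨ z))) ∨ (z ⊕ ¬(y ∧ z))) = min(0.488, 1.000) = 0.488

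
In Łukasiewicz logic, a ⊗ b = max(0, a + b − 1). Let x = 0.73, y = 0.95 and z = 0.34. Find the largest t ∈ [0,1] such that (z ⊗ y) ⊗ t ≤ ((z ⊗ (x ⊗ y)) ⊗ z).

0.71

z ⊗ y = max(0, 0.34 + 0.95 − 1) = max(0, 0.29) = 0.29
So the left factor is z ⊗ y = 0.29.
x ⊗ y = max(0, 0.73 + 0.95 − 1) = max(0, 0.68) = 0.68
z ⊗ (x ⊗ y) = max(0, 0.34 + 0.68 − 1) = max(0, 0.02) = 0.02
(z ⊗ (x ⊗ y)) ⊗ z = max(0, 0.02 + 0.34 − 1) = max(0, -0.64) = 0.00
So the right-hand bound is (z ⊗ (x ⊗ y)) ⊗ z = 0.00.
The residuum of the Łukasiewicz t-norm gives the supremum: min(1, 1 − 0.29 + 0.00).
1 − 0.29 + 0.00 = 0.71, so t = min(1, 0.71) = 0.71.
Check: 0.29 ⊗ 0.71 = max(0, 0.00) = 0.00 ≤ 0.00.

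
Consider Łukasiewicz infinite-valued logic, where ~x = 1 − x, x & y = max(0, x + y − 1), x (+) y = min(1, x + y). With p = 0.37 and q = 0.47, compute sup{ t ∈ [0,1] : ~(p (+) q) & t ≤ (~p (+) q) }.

1.00

p (+) q = min(1, 0.37 + 0.47) = min(1, 0.84) = 0.84
~(p (+) q) = 1 − 0.84 = 0.16
So the left factor is ~(p (+) q) = 0.16.
~p = 1 − 0.37 = 0.63
~p (+) q = min(1, 0.63 + 0.47) = min(1, 1.10) = 1.00
So the right-hand bound is ~p (+) q = 1.00.
The residuum of the Łukasiewicz t-norm gives the supremum: min(1, 1 − 0.16 + 1.00).
1 − 0.16 + 1.00 = 1.84, so t = min(1, 1.84) = 1.00.
Check: 0.16 & 1.00 = max(0, 0.16) = 0.16 ≤ 1.00.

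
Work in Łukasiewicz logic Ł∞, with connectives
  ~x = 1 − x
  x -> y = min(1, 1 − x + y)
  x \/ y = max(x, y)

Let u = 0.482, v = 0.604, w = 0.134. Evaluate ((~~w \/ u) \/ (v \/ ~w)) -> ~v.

0.530

~w = 1 − 0.134 = 0.866
~~w = 1 − 0.866 = 0.134
~~w \/ u = max(0.134, 0.482) = 0.482
v \/ ~w = max(0.604, 0.866) = 0.866
(~~w \/ u) \/ (v \/ ~w) = max(0.482, 0.866) = 0.866
~v = 1 − 0.604 = 0.396
((~~w \/ u) \/ (v \/ ~w)) -> ~v = min(1, 1 − 0.866 + 0.396) = min(1, 0.530) = 0.530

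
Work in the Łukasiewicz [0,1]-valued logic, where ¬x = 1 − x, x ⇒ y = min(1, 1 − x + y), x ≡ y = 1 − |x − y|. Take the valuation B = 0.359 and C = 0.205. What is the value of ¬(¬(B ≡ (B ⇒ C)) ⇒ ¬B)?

B ⇒ C = min(1, 1 − 0.359 + 0.205) = min(1, 0.846) = 0.846
B ≡ (B ⇒ C) = 1 − |0.359 − 0.846| = 1 − 0.487 = 0.513
¬(B ≡ (B ⇒ C)) = 1 − 0.513 = 0.487
¬B = 1 − 0.359 = 0.641
¬(B ≡ (B ⇒ C)) ⇒ ¬B = min(1, 1 − 0.487 + 0.641) = min(1, 1.154) = 1.000
¬(¬(B ≡ (B ⇒ C)) ⇒ ¬B) = 1 − 1.000 = 0.000

0.000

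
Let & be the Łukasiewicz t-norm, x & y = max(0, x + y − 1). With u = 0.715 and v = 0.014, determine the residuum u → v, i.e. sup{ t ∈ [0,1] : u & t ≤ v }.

0.299

The residuum of the Łukasiewicz t-norm gives the supremum: min(1, 1 − 0.715 + 0.014).
1 − 0.715 + 0.014 = 0.299, so t = min(1, 0.299) = 0.299.
Check: 0.715 & 0.299 = max(0, 0.014) = 0.014 ≤ 0.014.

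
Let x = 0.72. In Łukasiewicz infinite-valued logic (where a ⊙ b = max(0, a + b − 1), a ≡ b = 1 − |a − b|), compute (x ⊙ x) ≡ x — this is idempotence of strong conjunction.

x ⊙ x = max(0, 0.72 + 0.72 − 1) = max(0, 0.44) = 0.44
(x ⊙ x) ≡ x = 1 − |0.44 − 0.72| = 1 − 0.28 = 0.72
(The value 0.72 < 1 shows this instance is not satisfied; fails in Ł∞ since a ⊗ a = max(0, 2a−1) ≠ a in general.)

0.72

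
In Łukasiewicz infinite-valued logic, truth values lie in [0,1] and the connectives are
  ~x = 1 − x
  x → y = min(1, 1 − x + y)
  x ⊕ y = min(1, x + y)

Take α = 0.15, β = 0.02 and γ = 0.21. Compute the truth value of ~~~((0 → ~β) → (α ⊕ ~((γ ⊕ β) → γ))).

~β = 1 − 0.02 = 0.98
0 → ~β = min(1, 1 − 0.00 + 0.98) = min(1, 1.98) = 1.00
γ ⊕ β = min(1, 0.21 + 0.02) = min(1, 0.23) = 0.23
(γ ⊕ β) → γ = min(1, 1 − 0.23 + 0.21) = min(1, 0.98) = 0.98
~((γ ⊕ β) → γ) = 1 − 0.98 = 0.02
α ⊕ ~((γ ⊕ β) → γ) = min(1, 0.15 + 0.02) = min(1, 0.17) = 0.17
(0 → ~β) → (α ⊕ ~((γ ⊕ β) → γ)) = min(1, 1 − 1.00 + 0.17) = min(1, 0.17) = 0.17
~((0 → ~β) → (α ⊕ ~((γ ⊕ β) → γ))) = 1 − 0.17 = 0.83
~~((0 → ~β) → (α ⊕ ~((γ ⊕ β) → γ))) = 1 − 0.83 = 0.17
~~~((0 → ~β) → (α ⊕ ~((γ ⊕ β) → γ))) = 1 − 0.17 = 0.83

0.83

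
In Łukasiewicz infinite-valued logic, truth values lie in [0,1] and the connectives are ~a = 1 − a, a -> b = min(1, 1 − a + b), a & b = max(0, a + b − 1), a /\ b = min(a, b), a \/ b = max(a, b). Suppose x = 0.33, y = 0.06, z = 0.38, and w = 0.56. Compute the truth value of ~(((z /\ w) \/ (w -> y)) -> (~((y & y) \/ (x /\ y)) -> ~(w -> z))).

0.26

z /\ w = min(0.38, 0.56) = 0.38
w -> y = min(1, 1 − 0.56 + 0.06) = min(1, 0.50) = 0.50
(z /\ w) \/ (w -> y) = max(0.38, 0.50) = 0.50
y & y = max(0, 0.06 + 0.06 − 1) = max(0, -0.88) = 0.00
x /\ y = min(0.33, 0.06) = 0.06
(y & y) \/ (x /\ y) = max(0.00, 0.06) = 0.06
~((y & y) \/ (x /\ y)) = 1 − 0.06 = 0.94
w -> z = min(1, 1 − 0.56 + 0.38) = min(1, 0.82) = 0.82
~(w -> z) = 1 − 0.82 = 0.18
~((y & y) \/ (x /\ y)) -> ~(w -> z) = min(1, 1 − 0.94 + 0.18) = min(1, 0.24) = 0.24
((z /\ w) \/ (w -> y)) -> (~((y & y) \/ (x /\ y)) -> ~(w -> z)) = min(1, 1 − 0.50 + 0.24) = min(1, 0.74) = 0.74
~(((z /\ w) \/ (w -> y)) -> (~((y & y) \/ (x /\ y)) -> ~(w -> z))) = 1 − 0.74 = 0.26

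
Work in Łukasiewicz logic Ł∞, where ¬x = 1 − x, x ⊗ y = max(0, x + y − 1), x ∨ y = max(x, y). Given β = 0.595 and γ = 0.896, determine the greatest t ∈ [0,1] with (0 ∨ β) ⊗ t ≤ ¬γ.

0.509

0 ∨ β = max(0.000, 0.595) = 0.595
So the left factor is 0 ∨ β = 0.595.
¬γ = 1 − 0.896 = 0.104
So the right-hand bound is ¬γ = 0.104.
The residuum of the Łukasiewicz t-norm gives the supremum: min(1, 1 − 0.595 + 0.104).
1 − 0.595 + 0.104 = 0.509, so t = min(1, 0.509) = 0.509.
Check: 0.595 ⊗ 0.509 = max(0, 0.104) = 0.104 ≤ 0.104.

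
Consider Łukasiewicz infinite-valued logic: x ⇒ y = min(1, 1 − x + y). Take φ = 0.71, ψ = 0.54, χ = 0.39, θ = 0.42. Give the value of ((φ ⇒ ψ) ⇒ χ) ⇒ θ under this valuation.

φ ⇒ ψ = min(1, 1 − 0.71 + 0.54) = min(1, 0.83) = 0.83
(φ ⇒ ψ) ⇒ χ = min(1, 1 − 0.83 + 0.39) = min(1, 0.56) = 0.56
((φ ⇒ ψ) ⇒ χ) ⇒ θ = min(1, 1 − 0.56 + 0.42) = min(1, 0.86) = 0.86

0.86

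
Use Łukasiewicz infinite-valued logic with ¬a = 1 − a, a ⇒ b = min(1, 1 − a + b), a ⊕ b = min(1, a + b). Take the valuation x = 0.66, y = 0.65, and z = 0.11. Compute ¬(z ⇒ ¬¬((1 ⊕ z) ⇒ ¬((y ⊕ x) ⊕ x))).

0.11

1 ⊕ z = min(1, 1.00 + 0.11) = min(1, 1.11) = 1.00
y ⊕ x = min(1, 0.65 + 0.66) = min(1, 1.31) = 1.00
(y ⊕ x) ⊕ x = min(1, 1.00 + 0.66) = min(1, 1.66) = 1.00
¬((y ⊕ x) ⊕ x) = 1 − 1.00 = 0.00
(1 ⊕ z) ⇒ ¬((y ⊕ x) ⊕ x) = min(1, 1 − 1.00 + 0.00) = min(1, 0.00) = 0.00
¬((1 ⊕ z) ⇒ ¬((y ⊕ x) ⊕ x)) = 1 − 0.00 = 1.00
¬¬((1 ⊕ z) ⇒ ¬((y ⊕ x) ⊕ x)) = 1 − 1.00 = 0.00
z ⇒ ¬¬((1 ⊕ z) ⇒ ¬((y ⊕ x) ⊕ x)) = min(1, 1 − 0.11 + 0.00) = min(1, 0.89) = 0.89
¬(z ⇒ ¬¬((1 ⊕ z) ⇒ ¬((y ⊕ x) ⊕ x))) = 1 − 0.89 = 0.11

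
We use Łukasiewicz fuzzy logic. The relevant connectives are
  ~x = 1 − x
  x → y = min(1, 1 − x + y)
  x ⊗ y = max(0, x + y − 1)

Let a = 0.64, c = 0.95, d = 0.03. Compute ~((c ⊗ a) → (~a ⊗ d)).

c ⊗ a = max(0, 0.95 + 0.64 − 1) = max(0, 0.59) = 0.59
~a = 1 − 0.64 = 0.36
~a ⊗ d = max(0, 0.36 + 0.03 − 1) = max(0, -0.61) = 0.00
(c ⊗ a) → (~a ⊗ d) = min(1, 1 − 0.59 + 0.00) = min(1, 0.41) = 0.41
~((c ⊗ a) → (~a ⊗ d)) = 1 − 0.41 = 0.59

0.59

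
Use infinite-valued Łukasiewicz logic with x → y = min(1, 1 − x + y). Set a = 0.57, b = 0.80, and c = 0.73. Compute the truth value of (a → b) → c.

a → b = min(1, 1 − 0.57 + 0.80) = min(1, 1.23) = 1.00
(a → b) → c = min(1, 1 − 1.00 + 0.73) = min(1, 0.73) = 0.73

0.73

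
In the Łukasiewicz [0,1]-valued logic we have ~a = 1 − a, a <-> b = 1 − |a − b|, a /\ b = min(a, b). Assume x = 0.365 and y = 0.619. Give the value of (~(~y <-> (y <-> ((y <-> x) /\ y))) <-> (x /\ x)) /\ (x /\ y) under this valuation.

~y = 1 − 0.619 = 0.381
y <-> x = 1 − |0.619 − 0.365| = 1 − 0.254 = 0.746
(y <-> x) /\ y = min(0.746, 0.619) = 0.619
y <-> ((y <-> x) /\ y) = 1 − |0.619 − 0.619| = 1 − 0.000 = 1.000
~y <-> (y <-> ((y <-> x) /\ y)) = 1 − |0.381 − 1.000| = 1 − 0.619 = 0.381
~(~y <-> (y <-> ((y <-> x) /\ y))) = 1 − 0.381 = 0.619
x /\ x = min(0.365, 0.365) = 0.365
~(~y <-> (y <-> ((y <-> x) /\ y))) <-> (x /\ x) = 1 − |0.619 − 0.365| = 1 − 0.254 = 0.746
x /\ y = min(0.365, 0.619) = 0.365
(~(~y <-> (y <-> ((y <-> x) /\ y))) <-> (x /\ x)) /\ (x /\ y) = min(0.746, 0.365) = 0.365

0.365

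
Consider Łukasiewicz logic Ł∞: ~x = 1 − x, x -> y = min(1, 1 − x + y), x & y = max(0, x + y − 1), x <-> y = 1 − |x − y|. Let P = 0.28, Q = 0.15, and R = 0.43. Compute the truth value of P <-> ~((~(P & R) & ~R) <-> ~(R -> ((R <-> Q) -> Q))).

0.71

P & R = max(0, 0.28 + 0.43 − 1) = max(0, -0.29) = 0.00
~(P & R) = 1 − 0.00 = 1.00
~R = 1 − 0.43 = 0.57
~(P & R) & ~R = max(0, 1.00 + 0.57 − 1) = max(0, 0.57) = 0.57
R <-> Q = 1 − |0.43 − 0.15| = 1 − 0.28 = 0.72
(R <-> Q) -> Q = min(1, 1 − 0.72 + 0.15) = min(1, 0.43) = 0.43
R -> ((R <-> Q) -> Q) = min(1, 1 − 0.43 + 0.43) = min(1, 1.00) = 1.00
~(R -> ((R <-> Q) -> Q)) = 1 − 1.00 = 0.00
(~(P & R) & ~R) <-> ~(R -> ((R <-> Q) -> Q)) = 1 − |0.57 − 0.00| = 1 − 0.57 = 0.43
~((~(P & R) & ~R) <-> ~(R -> ((R <-> Q) -> Q))) = 1 − 0.43 = 0.57
P <-> ~((~(P & R) & ~R) <-> ~(R -> ((R <-> Q) -> Q))) = 1 − |0.28 − 0.57| = 1 − 0.29 = 0.71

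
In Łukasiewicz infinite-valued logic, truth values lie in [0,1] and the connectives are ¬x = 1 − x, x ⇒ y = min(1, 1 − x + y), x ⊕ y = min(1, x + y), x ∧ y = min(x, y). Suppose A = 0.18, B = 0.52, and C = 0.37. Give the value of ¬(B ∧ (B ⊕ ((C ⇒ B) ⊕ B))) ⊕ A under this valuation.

0.66

C ⇒ B = min(1, 1 − 0.37 + 0.52) = min(1, 1.15) = 1.00
(C ⇒ B) ⊕ B = min(1, 1.00 + 0.52) = min(1, 1.52) = 1.00
B ⊕ ((C ⇒ B) ⊕ B) = min(1, 0.52 + 1.00) = min(1, 1.52) = 1.00
B ∧ (B ⊕ ((C ⇒ B) ⊕ B)) = min(0.52, 1.00) = 0.52
¬(B ∧ (B ⊕ ((C ⇒ B) ⊕ B))) = 1 − 0.52 = 0.48
¬(B ∧ (B ⊕ ((C ⇒ B) ⊕ B))) ⊕ A = min(1, 0.48 + 0.18) = min(1, 0.66) = 0.66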